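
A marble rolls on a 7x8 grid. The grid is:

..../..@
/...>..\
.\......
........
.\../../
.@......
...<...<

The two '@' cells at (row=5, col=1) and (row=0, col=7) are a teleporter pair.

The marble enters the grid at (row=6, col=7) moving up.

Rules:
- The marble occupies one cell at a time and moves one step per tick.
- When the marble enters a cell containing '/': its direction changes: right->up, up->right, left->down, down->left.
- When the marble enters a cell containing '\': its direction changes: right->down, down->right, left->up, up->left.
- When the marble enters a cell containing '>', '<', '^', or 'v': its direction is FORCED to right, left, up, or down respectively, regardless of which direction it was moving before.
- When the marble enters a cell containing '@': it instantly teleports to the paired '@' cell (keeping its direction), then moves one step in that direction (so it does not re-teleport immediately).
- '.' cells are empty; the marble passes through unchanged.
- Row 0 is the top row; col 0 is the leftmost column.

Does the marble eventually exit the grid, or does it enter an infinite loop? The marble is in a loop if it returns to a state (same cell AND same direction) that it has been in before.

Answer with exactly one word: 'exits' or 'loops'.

Answer: exits

Derivation:
Step 1: enter (6,7), '<' forces up->left, move left to (6,6)
Step 2: enter (6,6), '.' pass, move left to (6,5)
Step 3: enter (6,5), '.' pass, move left to (6,4)
Step 4: enter (6,4), '.' pass, move left to (6,3)
Step 5: enter (6,3), '<' forces left->left, move left to (6,2)
Step 6: enter (6,2), '.' pass, move left to (6,1)
Step 7: enter (6,1), '.' pass, move left to (6,0)
Step 8: enter (6,0), '.' pass, move left to (6,-1)
Step 9: at (6,-1) — EXIT via left edge, pos 6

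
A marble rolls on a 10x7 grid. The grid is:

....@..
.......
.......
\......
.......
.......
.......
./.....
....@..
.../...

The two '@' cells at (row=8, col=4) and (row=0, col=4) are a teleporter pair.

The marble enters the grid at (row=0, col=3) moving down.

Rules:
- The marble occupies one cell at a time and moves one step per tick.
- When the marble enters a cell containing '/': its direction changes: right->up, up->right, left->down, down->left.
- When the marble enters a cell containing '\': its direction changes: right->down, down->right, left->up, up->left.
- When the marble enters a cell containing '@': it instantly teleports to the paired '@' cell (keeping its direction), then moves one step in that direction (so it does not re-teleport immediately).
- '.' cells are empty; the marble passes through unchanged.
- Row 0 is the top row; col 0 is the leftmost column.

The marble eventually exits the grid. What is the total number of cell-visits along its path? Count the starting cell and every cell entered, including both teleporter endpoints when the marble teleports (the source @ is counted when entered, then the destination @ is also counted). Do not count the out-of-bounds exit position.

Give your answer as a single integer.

Step 1: enter (0,3), '.' pass, move down to (1,3)
Step 2: enter (1,3), '.' pass, move down to (2,3)
Step 3: enter (2,3), '.' pass, move down to (3,3)
Step 4: enter (3,3), '.' pass, move down to (4,3)
Step 5: enter (4,3), '.' pass, move down to (5,3)
Step 6: enter (5,3), '.' pass, move down to (6,3)
Step 7: enter (6,3), '.' pass, move down to (7,3)
Step 8: enter (7,3), '.' pass, move down to (8,3)
Step 9: enter (8,3), '.' pass, move down to (9,3)
Step 10: enter (9,3), '/' deflects down->left, move left to (9,2)
Step 11: enter (9,2), '.' pass, move left to (9,1)
Step 12: enter (9,1), '.' pass, move left to (9,0)
Step 13: enter (9,0), '.' pass, move left to (9,-1)
Step 14: at (9,-1) — EXIT via left edge, pos 9
Path length (cell visits): 13

Answer: 13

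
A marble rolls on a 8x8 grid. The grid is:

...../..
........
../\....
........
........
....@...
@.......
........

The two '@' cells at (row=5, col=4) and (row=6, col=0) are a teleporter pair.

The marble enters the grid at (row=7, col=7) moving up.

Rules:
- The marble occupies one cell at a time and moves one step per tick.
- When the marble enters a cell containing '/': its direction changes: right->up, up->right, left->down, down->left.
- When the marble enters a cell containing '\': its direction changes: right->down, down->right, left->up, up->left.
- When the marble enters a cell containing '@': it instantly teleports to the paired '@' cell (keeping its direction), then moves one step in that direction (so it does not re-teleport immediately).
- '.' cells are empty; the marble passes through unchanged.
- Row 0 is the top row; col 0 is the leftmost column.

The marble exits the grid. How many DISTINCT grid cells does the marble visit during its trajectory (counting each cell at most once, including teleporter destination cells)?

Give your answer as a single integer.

Step 1: enter (7,7), '.' pass, move up to (6,7)
Step 2: enter (6,7), '.' pass, move up to (5,7)
Step 3: enter (5,7), '.' pass, move up to (4,7)
Step 4: enter (4,7), '.' pass, move up to (3,7)
Step 5: enter (3,7), '.' pass, move up to (2,7)
Step 6: enter (2,7), '.' pass, move up to (1,7)
Step 7: enter (1,7), '.' pass, move up to (0,7)
Step 8: enter (0,7), '.' pass, move up to (-1,7)
Step 9: at (-1,7) — EXIT via top edge, pos 7
Distinct cells visited: 8 (path length 8)

Answer: 8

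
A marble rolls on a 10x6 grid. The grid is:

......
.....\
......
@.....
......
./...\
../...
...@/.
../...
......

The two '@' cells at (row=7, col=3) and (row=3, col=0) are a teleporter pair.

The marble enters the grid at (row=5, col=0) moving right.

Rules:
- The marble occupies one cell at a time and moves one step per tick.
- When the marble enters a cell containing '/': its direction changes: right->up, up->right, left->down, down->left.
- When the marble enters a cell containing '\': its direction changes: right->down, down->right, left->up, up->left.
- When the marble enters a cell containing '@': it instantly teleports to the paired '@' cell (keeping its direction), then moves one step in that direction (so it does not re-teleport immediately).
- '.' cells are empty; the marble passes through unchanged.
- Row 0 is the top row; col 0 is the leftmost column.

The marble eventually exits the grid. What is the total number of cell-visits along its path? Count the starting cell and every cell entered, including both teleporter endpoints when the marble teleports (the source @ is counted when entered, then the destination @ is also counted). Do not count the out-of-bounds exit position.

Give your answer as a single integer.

Answer: 7

Derivation:
Step 1: enter (5,0), '.' pass, move right to (5,1)
Step 2: enter (5,1), '/' deflects right->up, move up to (4,1)
Step 3: enter (4,1), '.' pass, move up to (3,1)
Step 4: enter (3,1), '.' pass, move up to (2,1)
Step 5: enter (2,1), '.' pass, move up to (1,1)
Step 6: enter (1,1), '.' pass, move up to (0,1)
Step 7: enter (0,1), '.' pass, move up to (-1,1)
Step 8: at (-1,1) — EXIT via top edge, pos 1
Path length (cell visits): 7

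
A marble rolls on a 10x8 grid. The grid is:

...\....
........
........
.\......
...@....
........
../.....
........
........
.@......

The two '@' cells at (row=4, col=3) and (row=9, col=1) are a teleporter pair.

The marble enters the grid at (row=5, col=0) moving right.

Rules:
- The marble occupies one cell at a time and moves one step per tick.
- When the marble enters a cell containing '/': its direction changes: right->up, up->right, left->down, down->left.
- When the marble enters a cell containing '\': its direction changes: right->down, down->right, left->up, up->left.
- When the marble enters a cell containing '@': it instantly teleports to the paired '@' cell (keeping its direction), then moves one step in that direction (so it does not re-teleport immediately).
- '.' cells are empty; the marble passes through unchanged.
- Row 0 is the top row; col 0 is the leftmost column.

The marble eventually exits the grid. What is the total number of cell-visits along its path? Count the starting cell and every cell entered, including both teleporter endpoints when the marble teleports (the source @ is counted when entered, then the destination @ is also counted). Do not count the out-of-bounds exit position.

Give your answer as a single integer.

Answer: 8

Derivation:
Step 1: enter (5,0), '.' pass, move right to (5,1)
Step 2: enter (5,1), '.' pass, move right to (5,2)
Step 3: enter (5,2), '.' pass, move right to (5,3)
Step 4: enter (5,3), '.' pass, move right to (5,4)
Step 5: enter (5,4), '.' pass, move right to (5,5)
Step 6: enter (5,5), '.' pass, move right to (5,6)
Step 7: enter (5,6), '.' pass, move right to (5,7)
Step 8: enter (5,7), '.' pass, move right to (5,8)
Step 9: at (5,8) — EXIT via right edge, pos 5
Path length (cell visits): 8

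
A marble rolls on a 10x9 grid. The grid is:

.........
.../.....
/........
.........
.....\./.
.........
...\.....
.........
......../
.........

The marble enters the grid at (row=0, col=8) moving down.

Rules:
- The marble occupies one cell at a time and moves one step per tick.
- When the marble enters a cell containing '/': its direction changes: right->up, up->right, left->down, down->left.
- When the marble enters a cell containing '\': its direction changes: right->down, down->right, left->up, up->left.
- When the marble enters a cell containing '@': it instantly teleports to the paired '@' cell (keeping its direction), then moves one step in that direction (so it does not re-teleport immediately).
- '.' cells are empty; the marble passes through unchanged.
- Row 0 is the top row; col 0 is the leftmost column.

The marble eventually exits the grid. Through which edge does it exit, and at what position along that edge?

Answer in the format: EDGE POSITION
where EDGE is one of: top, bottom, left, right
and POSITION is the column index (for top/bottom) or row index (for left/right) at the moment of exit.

Answer: left 8

Derivation:
Step 1: enter (0,8), '.' pass, move down to (1,8)
Step 2: enter (1,8), '.' pass, move down to (2,8)
Step 3: enter (2,8), '.' pass, move down to (3,8)
Step 4: enter (3,8), '.' pass, move down to (4,8)
Step 5: enter (4,8), '.' pass, move down to (5,8)
Step 6: enter (5,8), '.' pass, move down to (6,8)
Step 7: enter (6,8), '.' pass, move down to (7,8)
Step 8: enter (7,8), '.' pass, move down to (8,8)
Step 9: enter (8,8), '/' deflects down->left, move left to (8,7)
Step 10: enter (8,7), '.' pass, move left to (8,6)
Step 11: enter (8,6), '.' pass, move left to (8,5)
Step 12: enter (8,5), '.' pass, move left to (8,4)
Step 13: enter (8,4), '.' pass, move left to (8,3)
Step 14: enter (8,3), '.' pass, move left to (8,2)
Step 15: enter (8,2), '.' pass, move left to (8,1)
Step 16: enter (8,1), '.' pass, move left to (8,0)
Step 17: enter (8,0), '.' pass, move left to (8,-1)
Step 18: at (8,-1) — EXIT via left edge, pos 8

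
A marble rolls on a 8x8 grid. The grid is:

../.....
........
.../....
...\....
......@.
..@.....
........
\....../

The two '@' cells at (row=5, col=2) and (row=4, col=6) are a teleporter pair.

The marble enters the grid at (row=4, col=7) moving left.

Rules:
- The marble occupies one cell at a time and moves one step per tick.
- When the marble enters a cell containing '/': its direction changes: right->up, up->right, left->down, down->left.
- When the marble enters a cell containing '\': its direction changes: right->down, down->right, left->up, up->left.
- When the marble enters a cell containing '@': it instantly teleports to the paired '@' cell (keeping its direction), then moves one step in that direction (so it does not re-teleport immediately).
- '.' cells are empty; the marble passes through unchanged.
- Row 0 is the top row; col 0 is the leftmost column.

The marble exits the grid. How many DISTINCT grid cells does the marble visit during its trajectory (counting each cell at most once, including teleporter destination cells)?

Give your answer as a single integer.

Answer: 5

Derivation:
Step 1: enter (4,7), '.' pass, move left to (4,6)
Step 2: enter (4,6), '@' teleport (4,6)->(5,2), also enter (5,2), move left to (5,1)
Step 3: enter (5,1), '.' pass, move left to (5,0)
Step 4: enter (5,0), '.' pass, move left to (5,-1)
Step 5: at (5,-1) — EXIT via left edge, pos 5
Distinct cells visited: 5 (path length 5)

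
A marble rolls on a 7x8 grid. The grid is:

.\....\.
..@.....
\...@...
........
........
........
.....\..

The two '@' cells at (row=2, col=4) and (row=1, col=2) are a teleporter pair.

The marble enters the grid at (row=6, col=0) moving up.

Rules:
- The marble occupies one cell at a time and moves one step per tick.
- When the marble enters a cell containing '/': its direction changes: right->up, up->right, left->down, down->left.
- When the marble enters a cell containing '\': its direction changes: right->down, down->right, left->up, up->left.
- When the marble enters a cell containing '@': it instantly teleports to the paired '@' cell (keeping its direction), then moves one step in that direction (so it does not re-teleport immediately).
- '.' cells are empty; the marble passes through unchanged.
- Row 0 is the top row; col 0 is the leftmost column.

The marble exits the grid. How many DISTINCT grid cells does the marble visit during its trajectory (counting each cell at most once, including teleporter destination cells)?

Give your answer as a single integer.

Answer: 5

Derivation:
Step 1: enter (6,0), '.' pass, move up to (5,0)
Step 2: enter (5,0), '.' pass, move up to (4,0)
Step 3: enter (4,0), '.' pass, move up to (3,0)
Step 4: enter (3,0), '.' pass, move up to (2,0)
Step 5: enter (2,0), '\' deflects up->left, move left to (2,-1)
Step 6: at (2,-1) — EXIT via left edge, pos 2
Distinct cells visited: 5 (path length 5)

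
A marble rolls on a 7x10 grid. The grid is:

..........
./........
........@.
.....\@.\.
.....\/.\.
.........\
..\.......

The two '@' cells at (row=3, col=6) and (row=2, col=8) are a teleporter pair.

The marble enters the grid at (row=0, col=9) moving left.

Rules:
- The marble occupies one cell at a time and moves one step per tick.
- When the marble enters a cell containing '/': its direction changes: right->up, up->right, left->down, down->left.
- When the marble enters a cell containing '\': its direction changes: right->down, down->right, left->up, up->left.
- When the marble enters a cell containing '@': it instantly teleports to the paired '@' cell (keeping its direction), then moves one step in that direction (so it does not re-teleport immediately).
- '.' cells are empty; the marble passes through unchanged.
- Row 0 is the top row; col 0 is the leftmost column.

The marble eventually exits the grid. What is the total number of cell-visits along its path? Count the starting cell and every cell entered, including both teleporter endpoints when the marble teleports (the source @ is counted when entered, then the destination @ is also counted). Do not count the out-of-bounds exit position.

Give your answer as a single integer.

Answer: 10

Derivation:
Step 1: enter (0,9), '.' pass, move left to (0,8)
Step 2: enter (0,8), '.' pass, move left to (0,7)
Step 3: enter (0,7), '.' pass, move left to (0,6)
Step 4: enter (0,6), '.' pass, move left to (0,5)
Step 5: enter (0,5), '.' pass, move left to (0,4)
Step 6: enter (0,4), '.' pass, move left to (0,3)
Step 7: enter (0,3), '.' pass, move left to (0,2)
Step 8: enter (0,2), '.' pass, move left to (0,1)
Step 9: enter (0,1), '.' pass, move left to (0,0)
Step 10: enter (0,0), '.' pass, move left to (0,-1)
Step 11: at (0,-1) — EXIT via left edge, pos 0
Path length (cell visits): 10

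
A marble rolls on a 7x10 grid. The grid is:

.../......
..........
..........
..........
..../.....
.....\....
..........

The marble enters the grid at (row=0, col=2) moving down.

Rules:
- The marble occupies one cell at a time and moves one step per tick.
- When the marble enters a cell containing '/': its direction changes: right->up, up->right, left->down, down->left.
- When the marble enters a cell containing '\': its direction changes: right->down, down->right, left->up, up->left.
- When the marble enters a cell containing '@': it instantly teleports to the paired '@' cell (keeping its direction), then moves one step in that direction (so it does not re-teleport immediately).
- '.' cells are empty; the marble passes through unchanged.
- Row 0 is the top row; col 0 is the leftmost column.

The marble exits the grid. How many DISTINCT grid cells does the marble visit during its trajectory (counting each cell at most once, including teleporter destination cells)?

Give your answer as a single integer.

Step 1: enter (0,2), '.' pass, move down to (1,2)
Step 2: enter (1,2), '.' pass, move down to (2,2)
Step 3: enter (2,2), '.' pass, move down to (3,2)
Step 4: enter (3,2), '.' pass, move down to (4,2)
Step 5: enter (4,2), '.' pass, move down to (5,2)
Step 6: enter (5,2), '.' pass, move down to (6,2)
Step 7: enter (6,2), '.' pass, move down to (7,2)
Step 8: at (7,2) — EXIT via bottom edge, pos 2
Distinct cells visited: 7 (path length 7)

Answer: 7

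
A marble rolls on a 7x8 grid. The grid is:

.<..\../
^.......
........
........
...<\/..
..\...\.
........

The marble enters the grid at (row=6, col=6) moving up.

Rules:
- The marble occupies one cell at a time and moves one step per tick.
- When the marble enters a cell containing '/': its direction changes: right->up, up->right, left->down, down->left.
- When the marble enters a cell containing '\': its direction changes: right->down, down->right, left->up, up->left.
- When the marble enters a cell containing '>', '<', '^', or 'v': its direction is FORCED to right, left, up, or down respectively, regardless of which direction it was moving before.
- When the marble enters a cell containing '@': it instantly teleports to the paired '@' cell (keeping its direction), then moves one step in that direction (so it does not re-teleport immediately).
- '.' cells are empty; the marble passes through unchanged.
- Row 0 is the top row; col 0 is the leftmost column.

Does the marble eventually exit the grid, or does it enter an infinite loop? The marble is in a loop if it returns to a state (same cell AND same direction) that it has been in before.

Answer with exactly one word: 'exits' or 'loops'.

Step 1: enter (6,6), '.' pass, move up to (5,6)
Step 2: enter (5,6), '\' deflects up->left, move left to (5,5)
Step 3: enter (5,5), '.' pass, move left to (5,4)
Step 4: enter (5,4), '.' pass, move left to (5,3)
Step 5: enter (5,3), '.' pass, move left to (5,2)
Step 6: enter (5,2), '\' deflects left->up, move up to (4,2)
Step 7: enter (4,2), '.' pass, move up to (3,2)
Step 8: enter (3,2), '.' pass, move up to (2,2)
Step 9: enter (2,2), '.' pass, move up to (1,2)
Step 10: enter (1,2), '.' pass, move up to (0,2)
Step 11: enter (0,2), '.' pass, move up to (-1,2)
Step 12: at (-1,2) — EXIT via top edge, pos 2

Answer: exits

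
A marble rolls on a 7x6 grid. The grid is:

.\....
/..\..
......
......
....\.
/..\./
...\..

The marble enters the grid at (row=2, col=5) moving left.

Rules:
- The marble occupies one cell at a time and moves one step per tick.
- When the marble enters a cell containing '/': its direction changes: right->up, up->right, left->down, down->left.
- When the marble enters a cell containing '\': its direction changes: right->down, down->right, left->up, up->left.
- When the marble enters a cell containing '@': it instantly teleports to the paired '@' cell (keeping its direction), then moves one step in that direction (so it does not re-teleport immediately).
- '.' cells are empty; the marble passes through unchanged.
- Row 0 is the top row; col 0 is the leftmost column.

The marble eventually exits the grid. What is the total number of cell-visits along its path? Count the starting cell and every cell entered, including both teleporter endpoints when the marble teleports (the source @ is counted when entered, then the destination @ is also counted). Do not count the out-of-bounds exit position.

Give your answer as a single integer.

Answer: 6

Derivation:
Step 1: enter (2,5), '.' pass, move left to (2,4)
Step 2: enter (2,4), '.' pass, move left to (2,3)
Step 3: enter (2,3), '.' pass, move left to (2,2)
Step 4: enter (2,2), '.' pass, move left to (2,1)
Step 5: enter (2,1), '.' pass, move left to (2,0)
Step 6: enter (2,0), '.' pass, move left to (2,-1)
Step 7: at (2,-1) — EXIT via left edge, pos 2
Path length (cell visits): 6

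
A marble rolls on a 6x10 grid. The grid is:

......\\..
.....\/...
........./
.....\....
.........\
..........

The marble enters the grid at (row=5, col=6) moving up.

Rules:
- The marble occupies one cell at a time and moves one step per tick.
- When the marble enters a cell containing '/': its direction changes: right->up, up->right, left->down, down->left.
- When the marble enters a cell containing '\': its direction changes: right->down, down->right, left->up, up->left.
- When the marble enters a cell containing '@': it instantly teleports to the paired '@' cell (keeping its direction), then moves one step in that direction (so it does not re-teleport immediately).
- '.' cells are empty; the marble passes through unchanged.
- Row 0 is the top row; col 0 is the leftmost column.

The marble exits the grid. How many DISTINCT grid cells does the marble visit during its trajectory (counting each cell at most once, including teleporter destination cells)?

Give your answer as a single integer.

Step 1: enter (5,6), '.' pass, move up to (4,6)
Step 2: enter (4,6), '.' pass, move up to (3,6)
Step 3: enter (3,6), '.' pass, move up to (2,6)
Step 4: enter (2,6), '.' pass, move up to (1,6)
Step 5: enter (1,6), '/' deflects up->right, move right to (1,7)
Step 6: enter (1,7), '.' pass, move right to (1,8)
Step 7: enter (1,8), '.' pass, move right to (1,9)
Step 8: enter (1,9), '.' pass, move right to (1,10)
Step 9: at (1,10) — EXIT via right edge, pos 1
Distinct cells visited: 8 (path length 8)

Answer: 8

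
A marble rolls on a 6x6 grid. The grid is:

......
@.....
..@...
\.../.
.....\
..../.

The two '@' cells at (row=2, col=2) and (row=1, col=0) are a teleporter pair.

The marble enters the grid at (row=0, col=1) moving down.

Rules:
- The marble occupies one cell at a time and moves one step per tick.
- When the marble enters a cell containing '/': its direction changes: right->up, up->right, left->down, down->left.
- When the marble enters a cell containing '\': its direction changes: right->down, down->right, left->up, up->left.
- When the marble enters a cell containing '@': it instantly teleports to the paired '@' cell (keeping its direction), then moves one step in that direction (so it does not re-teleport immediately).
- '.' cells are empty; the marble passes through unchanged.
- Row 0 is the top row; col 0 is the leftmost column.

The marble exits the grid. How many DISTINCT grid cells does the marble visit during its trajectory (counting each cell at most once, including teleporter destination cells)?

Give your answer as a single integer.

Step 1: enter (0,1), '.' pass, move down to (1,1)
Step 2: enter (1,1), '.' pass, move down to (2,1)
Step 3: enter (2,1), '.' pass, move down to (3,1)
Step 4: enter (3,1), '.' pass, move down to (4,1)
Step 5: enter (4,1), '.' pass, move down to (5,1)
Step 6: enter (5,1), '.' pass, move down to (6,1)
Step 7: at (6,1) — EXIT via bottom edge, pos 1
Distinct cells visited: 6 (path length 6)

Answer: 6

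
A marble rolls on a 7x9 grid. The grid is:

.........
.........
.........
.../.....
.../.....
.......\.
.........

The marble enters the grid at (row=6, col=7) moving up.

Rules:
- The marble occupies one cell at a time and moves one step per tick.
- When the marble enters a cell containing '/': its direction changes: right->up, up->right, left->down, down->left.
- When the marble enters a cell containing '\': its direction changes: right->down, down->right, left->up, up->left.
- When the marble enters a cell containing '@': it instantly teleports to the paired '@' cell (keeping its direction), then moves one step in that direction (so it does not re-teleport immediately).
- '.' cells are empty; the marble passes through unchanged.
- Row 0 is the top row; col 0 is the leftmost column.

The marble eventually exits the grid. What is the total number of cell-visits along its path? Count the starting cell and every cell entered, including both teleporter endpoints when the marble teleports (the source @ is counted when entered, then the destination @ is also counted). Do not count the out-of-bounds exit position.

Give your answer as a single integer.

Answer: 9

Derivation:
Step 1: enter (6,7), '.' pass, move up to (5,7)
Step 2: enter (5,7), '\' deflects up->left, move left to (5,6)
Step 3: enter (5,6), '.' pass, move left to (5,5)
Step 4: enter (5,5), '.' pass, move left to (5,4)
Step 5: enter (5,4), '.' pass, move left to (5,3)
Step 6: enter (5,3), '.' pass, move left to (5,2)
Step 7: enter (5,2), '.' pass, move left to (5,1)
Step 8: enter (5,1), '.' pass, move left to (5,0)
Step 9: enter (5,0), '.' pass, move left to (5,-1)
Step 10: at (5,-1) — EXIT via left edge, pos 5
Path length (cell visits): 9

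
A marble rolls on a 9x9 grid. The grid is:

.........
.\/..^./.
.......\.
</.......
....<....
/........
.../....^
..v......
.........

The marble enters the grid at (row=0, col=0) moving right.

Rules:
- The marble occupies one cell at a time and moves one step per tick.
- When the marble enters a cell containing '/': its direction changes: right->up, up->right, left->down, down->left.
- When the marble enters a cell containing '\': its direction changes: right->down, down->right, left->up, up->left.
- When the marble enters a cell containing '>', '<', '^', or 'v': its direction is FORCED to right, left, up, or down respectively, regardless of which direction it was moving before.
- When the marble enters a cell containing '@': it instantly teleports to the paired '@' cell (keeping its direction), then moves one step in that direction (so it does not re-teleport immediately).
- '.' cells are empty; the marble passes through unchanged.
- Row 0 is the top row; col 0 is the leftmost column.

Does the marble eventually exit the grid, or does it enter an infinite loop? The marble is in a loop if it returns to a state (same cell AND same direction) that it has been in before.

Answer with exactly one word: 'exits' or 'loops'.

Answer: exits

Derivation:
Step 1: enter (0,0), '.' pass, move right to (0,1)
Step 2: enter (0,1), '.' pass, move right to (0,2)
Step 3: enter (0,2), '.' pass, move right to (0,3)
Step 4: enter (0,3), '.' pass, move right to (0,4)
Step 5: enter (0,4), '.' pass, move right to (0,5)
Step 6: enter (0,5), '.' pass, move right to (0,6)
Step 7: enter (0,6), '.' pass, move right to (0,7)
Step 8: enter (0,7), '.' pass, move right to (0,8)
Step 9: enter (0,8), '.' pass, move right to (0,9)
Step 10: at (0,9) — EXIT via right edge, pos 0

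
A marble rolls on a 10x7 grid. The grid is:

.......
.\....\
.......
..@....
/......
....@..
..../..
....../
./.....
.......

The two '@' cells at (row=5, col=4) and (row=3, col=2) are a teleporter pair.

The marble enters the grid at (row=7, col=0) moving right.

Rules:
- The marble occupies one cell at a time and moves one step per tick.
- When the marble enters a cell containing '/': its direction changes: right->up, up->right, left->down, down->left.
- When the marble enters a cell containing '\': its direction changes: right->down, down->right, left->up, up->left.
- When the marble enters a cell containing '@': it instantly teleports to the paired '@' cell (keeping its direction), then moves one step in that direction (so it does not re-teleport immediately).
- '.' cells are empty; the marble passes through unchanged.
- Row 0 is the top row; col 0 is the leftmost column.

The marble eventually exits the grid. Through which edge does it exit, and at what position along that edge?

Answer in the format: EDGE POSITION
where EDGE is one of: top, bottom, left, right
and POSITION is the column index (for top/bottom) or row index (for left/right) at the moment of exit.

Answer: top 1

Derivation:
Step 1: enter (7,0), '.' pass, move right to (7,1)
Step 2: enter (7,1), '.' pass, move right to (7,2)
Step 3: enter (7,2), '.' pass, move right to (7,3)
Step 4: enter (7,3), '.' pass, move right to (7,4)
Step 5: enter (7,4), '.' pass, move right to (7,5)
Step 6: enter (7,5), '.' pass, move right to (7,6)
Step 7: enter (7,6), '/' deflects right->up, move up to (6,6)
Step 8: enter (6,6), '.' pass, move up to (5,6)
Step 9: enter (5,6), '.' pass, move up to (4,6)
Step 10: enter (4,6), '.' pass, move up to (3,6)
Step 11: enter (3,6), '.' pass, move up to (2,6)
Step 12: enter (2,6), '.' pass, move up to (1,6)
Step 13: enter (1,6), '\' deflects up->left, move left to (1,5)
Step 14: enter (1,5), '.' pass, move left to (1,4)
Step 15: enter (1,4), '.' pass, move left to (1,3)
Step 16: enter (1,3), '.' pass, move left to (1,2)
Step 17: enter (1,2), '.' pass, move left to (1,1)
Step 18: enter (1,1), '\' deflects left->up, move up to (0,1)
Step 19: enter (0,1), '.' pass, move up to (-1,1)
Step 20: at (-1,1) — EXIT via top edge, pos 1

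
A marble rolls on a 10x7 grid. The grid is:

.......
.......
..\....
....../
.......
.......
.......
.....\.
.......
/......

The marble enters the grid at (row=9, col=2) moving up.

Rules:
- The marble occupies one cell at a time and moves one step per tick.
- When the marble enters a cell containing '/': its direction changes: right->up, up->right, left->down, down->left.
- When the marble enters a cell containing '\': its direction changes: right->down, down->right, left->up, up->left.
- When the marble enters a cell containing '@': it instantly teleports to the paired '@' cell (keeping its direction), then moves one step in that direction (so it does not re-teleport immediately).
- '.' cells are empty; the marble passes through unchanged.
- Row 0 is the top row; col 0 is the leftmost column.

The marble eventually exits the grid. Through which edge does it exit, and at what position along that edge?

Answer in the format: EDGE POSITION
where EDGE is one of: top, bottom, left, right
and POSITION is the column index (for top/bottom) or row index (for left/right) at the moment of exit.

Answer: left 2

Derivation:
Step 1: enter (9,2), '.' pass, move up to (8,2)
Step 2: enter (8,2), '.' pass, move up to (7,2)
Step 3: enter (7,2), '.' pass, move up to (6,2)
Step 4: enter (6,2), '.' pass, move up to (5,2)
Step 5: enter (5,2), '.' pass, move up to (4,2)
Step 6: enter (4,2), '.' pass, move up to (3,2)
Step 7: enter (3,2), '.' pass, move up to (2,2)
Step 8: enter (2,2), '\' deflects up->left, move left to (2,1)
Step 9: enter (2,1), '.' pass, move left to (2,0)
Step 10: enter (2,0), '.' pass, move left to (2,-1)
Step 11: at (2,-1) — EXIT via left edge, pos 2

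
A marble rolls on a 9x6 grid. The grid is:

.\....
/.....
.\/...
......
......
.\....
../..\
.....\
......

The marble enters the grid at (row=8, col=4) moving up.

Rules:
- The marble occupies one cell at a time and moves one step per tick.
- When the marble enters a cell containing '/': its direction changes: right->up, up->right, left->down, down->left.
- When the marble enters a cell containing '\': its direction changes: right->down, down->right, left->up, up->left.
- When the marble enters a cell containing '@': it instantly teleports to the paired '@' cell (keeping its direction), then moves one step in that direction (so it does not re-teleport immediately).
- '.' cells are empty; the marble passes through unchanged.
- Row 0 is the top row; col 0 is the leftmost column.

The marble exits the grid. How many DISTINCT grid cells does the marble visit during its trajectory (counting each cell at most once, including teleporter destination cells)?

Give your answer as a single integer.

Answer: 9

Derivation:
Step 1: enter (8,4), '.' pass, move up to (7,4)
Step 2: enter (7,4), '.' pass, move up to (6,4)
Step 3: enter (6,4), '.' pass, move up to (5,4)
Step 4: enter (5,4), '.' pass, move up to (4,4)
Step 5: enter (4,4), '.' pass, move up to (3,4)
Step 6: enter (3,4), '.' pass, move up to (2,4)
Step 7: enter (2,4), '.' pass, move up to (1,4)
Step 8: enter (1,4), '.' pass, move up to (0,4)
Step 9: enter (0,4), '.' pass, move up to (-1,4)
Step 10: at (-1,4) — EXIT via top edge, pos 4
Distinct cells visited: 9 (path length 9)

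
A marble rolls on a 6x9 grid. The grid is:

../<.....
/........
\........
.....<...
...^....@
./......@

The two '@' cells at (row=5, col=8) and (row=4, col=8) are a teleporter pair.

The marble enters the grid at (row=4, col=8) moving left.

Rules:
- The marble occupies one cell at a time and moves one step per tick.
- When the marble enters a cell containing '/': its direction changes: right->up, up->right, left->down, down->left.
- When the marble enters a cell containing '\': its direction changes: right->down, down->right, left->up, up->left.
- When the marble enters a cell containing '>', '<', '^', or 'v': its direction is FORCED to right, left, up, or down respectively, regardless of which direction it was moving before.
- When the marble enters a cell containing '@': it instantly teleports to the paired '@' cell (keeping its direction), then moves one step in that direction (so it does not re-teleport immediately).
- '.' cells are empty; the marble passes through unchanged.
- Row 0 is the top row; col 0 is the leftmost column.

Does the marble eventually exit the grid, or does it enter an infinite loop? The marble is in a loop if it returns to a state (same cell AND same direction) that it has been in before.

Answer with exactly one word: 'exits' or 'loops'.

Answer: exits

Derivation:
Step 1: enter (4,8), '@' teleport (4,8)->(5,8), also enter (5,8), move left to (5,7)
Step 2: enter (5,7), '.' pass, move left to (5,6)
Step 3: enter (5,6), '.' pass, move left to (5,5)
Step 4: enter (5,5), '.' pass, move left to (5,4)
Step 5: enter (5,4), '.' pass, move left to (5,3)
Step 6: enter (5,3), '.' pass, move left to (5,2)
Step 7: enter (5,2), '.' pass, move left to (5,1)
Step 8: enter (5,1), '/' deflects left->down, move down to (6,1)
Step 9: at (6,1) — EXIT via bottom edge, pos 1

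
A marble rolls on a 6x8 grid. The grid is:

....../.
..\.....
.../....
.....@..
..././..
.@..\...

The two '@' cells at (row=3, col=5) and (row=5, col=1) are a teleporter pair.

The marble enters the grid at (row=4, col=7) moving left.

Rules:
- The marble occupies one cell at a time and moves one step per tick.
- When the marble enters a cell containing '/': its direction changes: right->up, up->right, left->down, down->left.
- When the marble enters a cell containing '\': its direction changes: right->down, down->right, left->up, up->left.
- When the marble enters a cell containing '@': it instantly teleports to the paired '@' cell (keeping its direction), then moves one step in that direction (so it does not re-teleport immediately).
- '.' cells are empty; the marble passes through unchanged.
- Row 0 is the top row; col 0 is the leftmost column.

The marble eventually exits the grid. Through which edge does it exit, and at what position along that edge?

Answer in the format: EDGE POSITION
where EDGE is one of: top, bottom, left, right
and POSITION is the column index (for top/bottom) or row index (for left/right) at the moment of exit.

Answer: bottom 5

Derivation:
Step 1: enter (4,7), '.' pass, move left to (4,6)
Step 2: enter (4,6), '.' pass, move left to (4,5)
Step 3: enter (4,5), '/' deflects left->down, move down to (5,5)
Step 4: enter (5,5), '.' pass, move down to (6,5)
Step 5: at (6,5) — EXIT via bottom edge, pos 5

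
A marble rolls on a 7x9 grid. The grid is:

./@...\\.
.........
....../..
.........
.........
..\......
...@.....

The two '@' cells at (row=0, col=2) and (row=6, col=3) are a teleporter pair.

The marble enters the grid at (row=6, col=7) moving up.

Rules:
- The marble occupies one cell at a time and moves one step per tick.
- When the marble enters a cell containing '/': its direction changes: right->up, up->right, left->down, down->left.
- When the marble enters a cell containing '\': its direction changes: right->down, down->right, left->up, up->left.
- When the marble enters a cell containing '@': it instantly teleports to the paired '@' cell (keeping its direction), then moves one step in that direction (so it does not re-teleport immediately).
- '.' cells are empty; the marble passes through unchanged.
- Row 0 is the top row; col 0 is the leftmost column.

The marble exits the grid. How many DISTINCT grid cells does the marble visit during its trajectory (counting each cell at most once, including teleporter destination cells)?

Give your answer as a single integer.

Answer: 8

Derivation:
Step 1: enter (6,7), '.' pass, move up to (5,7)
Step 2: enter (5,7), '.' pass, move up to (4,7)
Step 3: enter (4,7), '.' pass, move up to (3,7)
Step 4: enter (3,7), '.' pass, move up to (2,7)
Step 5: enter (2,7), '.' pass, move up to (1,7)
Step 6: enter (1,7), '.' pass, move up to (0,7)
Step 7: enter (0,7), '\' deflects up->left, move left to (0,6)
Step 8: enter (0,6), '\' deflects left->up, move up to (-1,6)
Step 9: at (-1,6) — EXIT via top edge, pos 6
Distinct cells visited: 8 (path length 8)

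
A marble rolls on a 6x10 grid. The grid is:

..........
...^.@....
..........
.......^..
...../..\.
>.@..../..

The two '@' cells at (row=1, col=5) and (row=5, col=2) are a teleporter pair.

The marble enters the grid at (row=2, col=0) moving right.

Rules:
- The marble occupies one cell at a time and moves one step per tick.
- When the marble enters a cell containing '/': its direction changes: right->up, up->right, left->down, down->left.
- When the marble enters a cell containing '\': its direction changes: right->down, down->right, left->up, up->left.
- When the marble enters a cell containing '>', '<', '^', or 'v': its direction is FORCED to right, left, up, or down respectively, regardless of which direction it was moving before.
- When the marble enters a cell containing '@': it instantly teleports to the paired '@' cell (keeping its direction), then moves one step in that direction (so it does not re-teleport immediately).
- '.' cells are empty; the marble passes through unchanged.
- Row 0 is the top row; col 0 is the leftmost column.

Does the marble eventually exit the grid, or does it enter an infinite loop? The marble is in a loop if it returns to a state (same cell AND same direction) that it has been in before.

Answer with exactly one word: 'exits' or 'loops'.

Answer: exits

Derivation:
Step 1: enter (2,0), '.' pass, move right to (2,1)
Step 2: enter (2,1), '.' pass, move right to (2,2)
Step 3: enter (2,2), '.' pass, move right to (2,3)
Step 4: enter (2,3), '.' pass, move right to (2,4)
Step 5: enter (2,4), '.' pass, move right to (2,5)
Step 6: enter (2,5), '.' pass, move right to (2,6)
Step 7: enter (2,6), '.' pass, move right to (2,7)
Step 8: enter (2,7), '.' pass, move right to (2,8)
Step 9: enter (2,8), '.' pass, move right to (2,9)
Step 10: enter (2,9), '.' pass, move right to (2,10)
Step 11: at (2,10) — EXIT via right edge, pos 2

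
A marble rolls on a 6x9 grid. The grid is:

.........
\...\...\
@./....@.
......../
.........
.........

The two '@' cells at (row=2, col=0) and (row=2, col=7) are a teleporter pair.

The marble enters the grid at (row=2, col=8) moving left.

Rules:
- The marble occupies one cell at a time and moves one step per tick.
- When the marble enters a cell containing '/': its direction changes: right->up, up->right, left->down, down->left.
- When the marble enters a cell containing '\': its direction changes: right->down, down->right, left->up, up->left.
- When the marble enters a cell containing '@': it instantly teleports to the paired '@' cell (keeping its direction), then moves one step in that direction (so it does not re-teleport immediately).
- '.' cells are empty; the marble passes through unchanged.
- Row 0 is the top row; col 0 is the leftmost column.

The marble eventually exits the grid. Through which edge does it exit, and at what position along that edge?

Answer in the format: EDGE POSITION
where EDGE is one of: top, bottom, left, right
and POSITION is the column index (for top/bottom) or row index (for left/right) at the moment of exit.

Answer: left 2

Derivation:
Step 1: enter (2,8), '.' pass, move left to (2,7)
Step 2: enter (2,7), '@' teleport (2,7)->(2,0), also enter (2,0), move left to (2,-1)
Step 3: at (2,-1) — EXIT via left edge, pos 2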